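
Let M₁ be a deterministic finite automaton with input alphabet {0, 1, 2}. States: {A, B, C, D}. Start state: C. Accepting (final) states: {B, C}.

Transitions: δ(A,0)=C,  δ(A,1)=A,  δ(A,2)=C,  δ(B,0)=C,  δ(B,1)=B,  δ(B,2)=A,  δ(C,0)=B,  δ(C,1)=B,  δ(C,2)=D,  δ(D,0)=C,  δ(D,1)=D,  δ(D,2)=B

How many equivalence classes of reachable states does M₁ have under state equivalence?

Every state is reachable, so we keep all 4.
Start with accepting vs non-accepting: {B,C} | {A,D}.
No further refinement is possible. Final partition (2 blocks): {B,C} | {A,D}.

2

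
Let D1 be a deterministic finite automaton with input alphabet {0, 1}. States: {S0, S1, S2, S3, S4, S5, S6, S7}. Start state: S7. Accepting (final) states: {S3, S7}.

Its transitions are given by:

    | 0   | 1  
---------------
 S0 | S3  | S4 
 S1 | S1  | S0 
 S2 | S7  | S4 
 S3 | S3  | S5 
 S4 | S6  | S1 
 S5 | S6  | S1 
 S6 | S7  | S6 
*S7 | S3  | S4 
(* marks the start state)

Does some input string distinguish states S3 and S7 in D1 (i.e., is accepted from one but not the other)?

Reachable states from the start: {S0,S1,S3,S4,S5,S6,S7}. Unreachable: {S2} — drop them.
Start with accepting vs non-accepting: {S3,S7} | {S0,S1,S4,S5,S6}.
On input 0, block {S0,S1,S4,S5,S6} splits into {S1,S4,S5} and {S0,S6}.
Split {S1,S4,S5} by δ(·,0) → {S4,S5} and {S1}.
On input 1, block {S0,S6} splits into {S0} and {S6}.
No further refinement is possible. Final partition (5 blocks): {S3,S7} | {S4,S5} | {S0} | {S1} | {S6}.
S3 and S7 lie in the same block of the stable partition, so they are equivalent — no string distinguishes them.

No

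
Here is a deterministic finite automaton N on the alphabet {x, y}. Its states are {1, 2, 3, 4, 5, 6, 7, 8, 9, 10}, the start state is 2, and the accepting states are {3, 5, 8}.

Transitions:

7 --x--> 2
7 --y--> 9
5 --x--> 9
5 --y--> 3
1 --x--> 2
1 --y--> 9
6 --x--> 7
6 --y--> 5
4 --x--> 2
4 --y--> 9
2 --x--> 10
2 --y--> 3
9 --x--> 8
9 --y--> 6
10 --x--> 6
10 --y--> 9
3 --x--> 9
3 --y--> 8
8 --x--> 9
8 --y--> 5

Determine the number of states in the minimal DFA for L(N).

4

First remove the unreachable states {1,4}; 8 states remain.
P0 = {3,5,8} | {2,6,7,9,10}.
On input x, block {2,6,7,9,10} splits into {2,6,7,10} and {9}.
On input y, block {2,6,7,10} splits into {2,6} and {7,10}.
Stable partition: {3,5,8} | {2,6} | {9} | {7,10} — 4 equivalence classes.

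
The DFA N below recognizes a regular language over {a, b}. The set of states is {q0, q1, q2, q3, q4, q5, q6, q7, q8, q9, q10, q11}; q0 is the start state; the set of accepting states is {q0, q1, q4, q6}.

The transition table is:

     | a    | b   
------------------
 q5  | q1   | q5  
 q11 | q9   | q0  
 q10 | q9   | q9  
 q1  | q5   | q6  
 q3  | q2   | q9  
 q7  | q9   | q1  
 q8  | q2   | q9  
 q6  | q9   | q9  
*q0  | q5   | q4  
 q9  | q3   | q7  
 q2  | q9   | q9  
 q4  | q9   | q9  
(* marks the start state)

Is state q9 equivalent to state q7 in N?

No

Reachable states from the start: {q0,q1,q2,q3,q4,q5,q6,q7,q9}. Unreachable: {q8,q10,q11} — drop them.
P0 = {q0,q1,q4,q6} | {q2,q3,q5,q7,q9}.
Split {q0,q1,q4,q6} by δ(·,b) → {q0,q1} and {q4,q6}.
On input a, block {q2,q3,q5,q7,q9} splits into {q2,q3,q7,q9} and {q5}.
Refine {q2,q3,q7,q9} on symbol b: members go to different blocks, giving {q2,q3,q9} and {q7}.
Refine {q2,q3,q9} on symbol b: members go to different blocks, giving {q2,q3} and {q9}.
Split {q2,q3} by δ(·,a) → {q2} and {q3}.
Stable partition: {q0,q1} | {q2} | {q4,q6} | {q5} | {q7} | {q9} | {q3} — 7 equivalence classes.
q9 and q7 end up in different blocks, so they are distinguishable. For instance, the string 'b' is accepted from only q7.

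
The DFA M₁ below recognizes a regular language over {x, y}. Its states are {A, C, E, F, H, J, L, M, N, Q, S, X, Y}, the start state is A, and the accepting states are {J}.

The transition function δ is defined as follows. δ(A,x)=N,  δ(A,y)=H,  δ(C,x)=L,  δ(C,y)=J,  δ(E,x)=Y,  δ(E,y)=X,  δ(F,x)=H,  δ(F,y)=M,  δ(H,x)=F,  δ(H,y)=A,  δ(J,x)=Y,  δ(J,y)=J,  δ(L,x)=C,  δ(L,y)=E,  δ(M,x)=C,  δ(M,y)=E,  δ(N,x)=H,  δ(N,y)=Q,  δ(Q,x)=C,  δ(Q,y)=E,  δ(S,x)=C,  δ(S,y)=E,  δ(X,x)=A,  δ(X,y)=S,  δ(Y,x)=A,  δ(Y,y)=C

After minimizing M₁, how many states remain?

Initial partition by acceptance: {J} | {A,C,E,F,H,L,M,N,Q,S,X,Y}.
On input y, block {A,C,E,F,H,L,M,N,Q,S,X,Y} splits into {A,E,F,H,L,M,N,Q,S,X,Y} and {C}.
Refine {A,E,F,H,L,M,N,Q,S,X,Y} on symbol x: members go to different blocks, giving {A,E,F,H,N,X,Y} and {L,M,Q,S}.
Split {A,E,F,H,N,X,Y} by δ(·,y) → {A,E,H} and {F,N,X} and {Y}.
Split {A,E,H} by δ(·,x) → {A,H} and {E}.
The partition is now stable with 7 blocks: {J} | {A,H} | {C} | {L,M,Q,S} | {F,N,X} | {Y} | {E}.

7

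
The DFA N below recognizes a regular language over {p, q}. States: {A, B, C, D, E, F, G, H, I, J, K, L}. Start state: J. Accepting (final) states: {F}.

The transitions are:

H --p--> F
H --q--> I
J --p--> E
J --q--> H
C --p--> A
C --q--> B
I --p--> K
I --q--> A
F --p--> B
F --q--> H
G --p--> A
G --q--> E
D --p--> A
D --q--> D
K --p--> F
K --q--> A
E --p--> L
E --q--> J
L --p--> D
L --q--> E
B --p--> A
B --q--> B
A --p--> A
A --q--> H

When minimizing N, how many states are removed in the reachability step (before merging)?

2

BFS from J reaches {A, B, D, E, F, H, I, J, K, L}; the 2 state(s) C, G are never visited.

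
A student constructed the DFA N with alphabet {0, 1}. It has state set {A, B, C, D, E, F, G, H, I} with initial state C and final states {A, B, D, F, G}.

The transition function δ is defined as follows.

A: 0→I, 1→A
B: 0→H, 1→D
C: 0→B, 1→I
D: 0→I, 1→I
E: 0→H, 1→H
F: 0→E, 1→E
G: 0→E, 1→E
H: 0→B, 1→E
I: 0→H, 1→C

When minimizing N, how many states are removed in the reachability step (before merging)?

No path from C leads to A, F, G; the other 6 states are all reachable.

3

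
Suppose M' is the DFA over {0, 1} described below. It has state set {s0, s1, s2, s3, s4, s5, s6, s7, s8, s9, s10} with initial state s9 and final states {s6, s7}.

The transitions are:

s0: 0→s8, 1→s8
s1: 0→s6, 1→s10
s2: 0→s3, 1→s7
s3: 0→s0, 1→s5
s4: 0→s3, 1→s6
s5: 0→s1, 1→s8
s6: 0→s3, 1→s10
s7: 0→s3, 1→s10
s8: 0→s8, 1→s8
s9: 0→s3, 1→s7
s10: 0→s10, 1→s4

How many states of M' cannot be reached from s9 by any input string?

BFS from s9 reaches {s0, s1, s3, s4, s5, s6, s7, s8, s9, s10}; the 1 state(s) s2 are never visited.

1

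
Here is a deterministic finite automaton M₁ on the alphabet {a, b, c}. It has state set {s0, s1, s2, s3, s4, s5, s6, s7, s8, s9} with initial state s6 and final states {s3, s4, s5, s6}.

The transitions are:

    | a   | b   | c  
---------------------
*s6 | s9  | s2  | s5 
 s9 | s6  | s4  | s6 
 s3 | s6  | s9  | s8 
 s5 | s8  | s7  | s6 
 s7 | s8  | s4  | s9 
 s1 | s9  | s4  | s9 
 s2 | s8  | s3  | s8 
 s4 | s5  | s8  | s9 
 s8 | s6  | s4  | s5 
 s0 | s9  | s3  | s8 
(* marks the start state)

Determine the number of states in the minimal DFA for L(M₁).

First remove the unreachable states {s0,s1}; 8 states remain.
Start with accepting vs non-accepting: {s3,s4,s5,s6} | {s2,s7,s8,s9}.
Split {s3,s4,s5,s6} by δ(·,a) → {s3,s4} and {s5,s6}.
On input a, block {s2,s7,s8,s9} splits into {s2,s7} and {s8,s9}.
No further refinement is possible. Final partition (4 blocks): {s3,s4} | {s2,s7} | {s5,s6} | {s8,s9}.

4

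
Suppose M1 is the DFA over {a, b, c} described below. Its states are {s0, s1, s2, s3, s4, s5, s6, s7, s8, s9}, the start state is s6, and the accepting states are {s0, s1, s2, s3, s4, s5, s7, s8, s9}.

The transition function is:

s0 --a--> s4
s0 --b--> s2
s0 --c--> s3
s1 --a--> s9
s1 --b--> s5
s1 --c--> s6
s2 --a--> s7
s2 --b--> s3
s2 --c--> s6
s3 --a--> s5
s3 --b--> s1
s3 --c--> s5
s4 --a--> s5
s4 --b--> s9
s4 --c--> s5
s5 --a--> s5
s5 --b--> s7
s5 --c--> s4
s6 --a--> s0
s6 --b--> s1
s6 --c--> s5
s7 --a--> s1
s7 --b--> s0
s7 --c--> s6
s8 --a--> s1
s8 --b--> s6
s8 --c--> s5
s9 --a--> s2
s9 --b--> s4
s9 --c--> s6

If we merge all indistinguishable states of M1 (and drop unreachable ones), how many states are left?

3

First remove the unreachable states {s8}; 9 states remain.
P0 = {s0,s1,s2,s3,s4,s5,s7,s9} | {s6}.
Refine {s0,s1,s2,s3,s4,s5,s7,s9} on symbol c: members go to different blocks, giving {s0,s3,s4,s5} and {s1,s2,s7,s9}.
The partition is now stable with 3 blocks: {s0,s3,s4,s5} | {s6} | {s1,s2,s7,s9}.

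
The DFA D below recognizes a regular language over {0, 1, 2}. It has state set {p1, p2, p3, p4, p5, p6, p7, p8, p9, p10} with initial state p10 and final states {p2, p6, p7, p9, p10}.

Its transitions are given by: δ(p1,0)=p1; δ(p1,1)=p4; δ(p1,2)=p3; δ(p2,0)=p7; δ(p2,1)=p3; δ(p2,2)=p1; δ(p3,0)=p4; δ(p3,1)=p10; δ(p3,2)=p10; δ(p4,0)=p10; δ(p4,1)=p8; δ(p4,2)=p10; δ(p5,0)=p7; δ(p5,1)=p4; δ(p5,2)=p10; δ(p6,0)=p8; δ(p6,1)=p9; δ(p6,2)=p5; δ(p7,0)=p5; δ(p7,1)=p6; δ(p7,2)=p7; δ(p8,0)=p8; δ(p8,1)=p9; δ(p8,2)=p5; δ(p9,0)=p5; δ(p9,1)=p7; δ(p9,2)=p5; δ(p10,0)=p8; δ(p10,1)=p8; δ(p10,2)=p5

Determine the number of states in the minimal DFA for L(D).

7

Reachable states from the start: {p4,p5,p6,p7,p8,p9,p10}. Unreachable: {p1,p2,p3} — drop them.
Initial partition by acceptance: {p6,p7,p9,p10} | {p4,p5,p8}.
Split {p6,p7,p9,p10} by δ(·,1) → {p6,p7,p9} and {p10}.
On input 2, block {p6,p7,p9} splits into {p6,p9} and {p7}.
On input 1, block {p6,p9} splits into {p6} and {p9}.
Split {p4,p5,p8} by δ(·,0) → {p4} and {p5} and {p8}.
The partition is now stable with 7 blocks: {p6} | {p4} | {p10} | {p7} | {p9} | {p5} | {p8}.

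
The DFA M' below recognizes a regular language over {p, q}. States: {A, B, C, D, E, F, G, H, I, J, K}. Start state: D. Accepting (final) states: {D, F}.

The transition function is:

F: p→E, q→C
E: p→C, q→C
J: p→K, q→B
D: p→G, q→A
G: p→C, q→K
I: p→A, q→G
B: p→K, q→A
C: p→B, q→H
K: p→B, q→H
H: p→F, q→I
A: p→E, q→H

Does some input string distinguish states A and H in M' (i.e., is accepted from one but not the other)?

Yes

First remove the unreachable states {J}; 10 states remain.
Initial partition by acceptance: {D,F} | {A,B,C,E,G,H,I,K}.
On input p, block {A,B,C,E,G,H,I,K} splits into {A,B,C,E,G,I,K} and {H}.
On input q, block {A,B,C,E,G,I,K} splits into {B,E,G,I} and {A,C,K}.
Split {B,E,G,I} by δ(·,q) → {B,E,G} and {I}.
Stable partition: {D,F} | {B,E,G} | {H} | {A,C,K} | {I} — 5 equivalence classes.
A and H end up in different blocks, so they are distinguishable. For instance, the string 'p' is accepted from only H.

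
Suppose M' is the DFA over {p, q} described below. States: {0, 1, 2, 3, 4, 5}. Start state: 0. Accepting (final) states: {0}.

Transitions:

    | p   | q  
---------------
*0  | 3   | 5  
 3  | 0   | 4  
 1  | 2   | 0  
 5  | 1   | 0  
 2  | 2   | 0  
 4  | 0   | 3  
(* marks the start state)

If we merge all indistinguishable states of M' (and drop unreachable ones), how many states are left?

Every state is reachable, so we keep all 6.
P0 = {0} | {1,2,3,4,5}.
On input p, block {1,2,3,4,5} splits into {1,2,5} and {3,4}.
No further refinement is possible. Final partition (3 blocks): {0} | {1,2,5} | {3,4}.

3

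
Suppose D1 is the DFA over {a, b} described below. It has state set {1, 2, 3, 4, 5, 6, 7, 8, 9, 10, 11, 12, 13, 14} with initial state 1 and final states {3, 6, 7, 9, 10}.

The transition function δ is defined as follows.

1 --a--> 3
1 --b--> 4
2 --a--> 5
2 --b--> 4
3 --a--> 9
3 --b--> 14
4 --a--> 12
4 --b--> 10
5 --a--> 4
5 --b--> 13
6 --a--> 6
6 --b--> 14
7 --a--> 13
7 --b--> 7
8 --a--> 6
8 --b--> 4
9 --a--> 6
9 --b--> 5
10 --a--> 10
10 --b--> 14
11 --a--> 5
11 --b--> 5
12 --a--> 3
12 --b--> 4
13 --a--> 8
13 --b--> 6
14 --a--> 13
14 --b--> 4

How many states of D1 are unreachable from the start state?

3

BFS from 1 reaches {1, 3, 4, 5, 6, 8, 9, 10, 12, 13, 14}; the 3 state(s) 2, 7, 11 are never visited.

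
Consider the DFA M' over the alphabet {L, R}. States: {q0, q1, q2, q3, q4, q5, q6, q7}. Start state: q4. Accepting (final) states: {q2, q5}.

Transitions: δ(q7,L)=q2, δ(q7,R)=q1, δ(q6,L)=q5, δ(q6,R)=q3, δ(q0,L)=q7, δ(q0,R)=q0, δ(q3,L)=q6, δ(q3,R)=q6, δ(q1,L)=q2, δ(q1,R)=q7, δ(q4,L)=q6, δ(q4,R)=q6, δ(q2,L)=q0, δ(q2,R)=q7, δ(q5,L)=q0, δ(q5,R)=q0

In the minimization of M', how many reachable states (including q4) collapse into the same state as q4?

2

Every state is reachable, so we keep all 8.
P0 = {q2,q5} | {q0,q1,q3,q4,q6,q7}.
Split {q0,q1,q3,q4,q6,q7} by δ(·,L) → {q0,q3,q4} and {q1,q6,q7}.
On input R, block {q2,q5} splits into {q2} and {q5}.
On input R, block {q0,q3,q4} splits into {q3,q4} and {q0}.
On input L, block {q1,q6,q7} splits into {q1,q7} and {q6}.
No further refinement is possible. Final partition (6 blocks): {q2} | {q3,q4} | {q1,q7} | {q5} | {q0} | {q6}.
State q4 belongs to the block {q3,q4}, which has 2 states.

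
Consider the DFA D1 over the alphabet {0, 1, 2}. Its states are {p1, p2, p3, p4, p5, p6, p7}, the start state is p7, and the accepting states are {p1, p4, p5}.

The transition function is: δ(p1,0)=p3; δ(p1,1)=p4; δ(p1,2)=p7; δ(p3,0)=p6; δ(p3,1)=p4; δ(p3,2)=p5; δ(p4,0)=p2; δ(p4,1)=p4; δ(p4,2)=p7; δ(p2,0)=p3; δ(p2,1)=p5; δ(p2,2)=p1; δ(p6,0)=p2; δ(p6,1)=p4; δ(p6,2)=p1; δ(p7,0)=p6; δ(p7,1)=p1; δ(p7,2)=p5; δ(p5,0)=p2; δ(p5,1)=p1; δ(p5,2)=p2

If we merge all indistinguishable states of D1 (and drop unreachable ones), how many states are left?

Every state is reachable, so we keep all 7.
Start with accepting vs non-accepting: {p1,p4,p5} | {p2,p3,p6,p7}.
The partition is now stable with 2 blocks: {p1,p4,p5} | {p2,p3,p6,p7}.

2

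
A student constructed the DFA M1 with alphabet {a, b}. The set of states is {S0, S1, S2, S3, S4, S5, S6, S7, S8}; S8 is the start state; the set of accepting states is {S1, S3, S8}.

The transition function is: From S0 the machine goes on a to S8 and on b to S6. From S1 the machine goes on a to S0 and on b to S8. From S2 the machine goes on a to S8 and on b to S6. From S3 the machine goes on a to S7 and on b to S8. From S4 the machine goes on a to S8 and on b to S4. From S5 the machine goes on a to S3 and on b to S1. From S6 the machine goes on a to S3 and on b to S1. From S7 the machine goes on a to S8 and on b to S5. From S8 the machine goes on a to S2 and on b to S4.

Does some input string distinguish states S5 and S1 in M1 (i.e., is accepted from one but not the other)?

Yes

P0 = {S1,S3,S8} | {S0,S2,S4,S5,S6,S7}.
Split {S1,S3,S8} by δ(·,b) → {S1,S3} and {S8}.
Split {S0,S2,S4,S5,S6,S7} by δ(·,a) → {S0,S2,S4,S7} and {S5,S6}.
On input b, block {S0,S2,S4,S7} splits into {S0,S2,S7} and {S4}.
No further refinement is possible. Final partition (5 blocks): {S1,S3} | {S0,S2,S7} | {S8} | {S5,S6} | {S4}.
S5 and S1 end up in different blocks, so they are distinguishable. For instance, the string 'ε' is accepted from only S1.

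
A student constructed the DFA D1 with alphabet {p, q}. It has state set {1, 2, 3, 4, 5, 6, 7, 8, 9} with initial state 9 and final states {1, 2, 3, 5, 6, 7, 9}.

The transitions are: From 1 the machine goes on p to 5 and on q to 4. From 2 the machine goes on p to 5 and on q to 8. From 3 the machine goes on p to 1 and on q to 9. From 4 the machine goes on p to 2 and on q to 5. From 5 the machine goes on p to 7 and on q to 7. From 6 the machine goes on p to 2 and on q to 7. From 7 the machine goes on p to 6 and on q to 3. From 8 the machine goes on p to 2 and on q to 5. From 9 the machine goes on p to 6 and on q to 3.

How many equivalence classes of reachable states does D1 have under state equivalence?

5

Start with accepting vs non-accepting: {1,2,3,5,6,7,9} | {4,8}.
Split {1,2,3,5,6,7,9} by δ(·,q) → {3,5,6,7,9} and {1,2}.
Refine {3,5,6,7,9} on symbol p: members go to different blocks, giving {5,7,9} and {3,6}.
Split {5,7,9} by δ(·,p) → {7,9} and {5}.
No further refinement is possible. Final partition (5 blocks): {7,9} | {4,8} | {1,2} | {3,6} | {5}.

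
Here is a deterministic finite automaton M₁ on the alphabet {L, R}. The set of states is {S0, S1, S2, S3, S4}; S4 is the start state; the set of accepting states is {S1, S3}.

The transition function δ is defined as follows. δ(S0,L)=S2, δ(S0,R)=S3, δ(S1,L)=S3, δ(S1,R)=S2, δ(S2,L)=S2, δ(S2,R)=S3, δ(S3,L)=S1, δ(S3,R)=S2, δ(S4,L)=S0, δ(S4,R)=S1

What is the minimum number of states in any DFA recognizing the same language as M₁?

2

All states are reachable from the start state.
Start with accepting vs non-accepting: {S1,S3} | {S0,S2,S4}.
The partition is now stable with 2 blocks: {S1,S3} | {S0,S2,S4}.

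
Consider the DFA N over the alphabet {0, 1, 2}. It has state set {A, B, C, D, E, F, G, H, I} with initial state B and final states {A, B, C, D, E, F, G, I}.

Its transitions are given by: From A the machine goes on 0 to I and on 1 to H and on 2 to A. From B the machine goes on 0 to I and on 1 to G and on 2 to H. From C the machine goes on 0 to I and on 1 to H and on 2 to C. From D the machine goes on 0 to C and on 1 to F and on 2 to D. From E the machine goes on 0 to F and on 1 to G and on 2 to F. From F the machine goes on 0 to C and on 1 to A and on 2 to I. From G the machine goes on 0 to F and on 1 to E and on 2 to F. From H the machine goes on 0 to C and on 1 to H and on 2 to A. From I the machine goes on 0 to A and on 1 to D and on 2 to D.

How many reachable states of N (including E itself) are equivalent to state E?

2

Initial partition by acceptance: {A,B,C,D,E,F,G,I} | {H}.
Split {A,B,C,D,E,F,G,I} by δ(·,1) → {B,D,E,F,G,I} and {A,C}.
Split {B,D,E,F,G,I} by δ(·,0) → {B,E,G} and {D,F,I}.
Split {B,E,G} by δ(·,2) → {E,G} and {B}.
Split {D,F,I} by δ(·,1) → {D,I} and {F}.
On input 1, block {D,I} splits into {D} and {I}.
The partition is now stable with 7 blocks: {E,G} | {H} | {A,C} | {D} | {B} | {F} | {I}.
The equivalence class containing E is {E,G}, of size 2.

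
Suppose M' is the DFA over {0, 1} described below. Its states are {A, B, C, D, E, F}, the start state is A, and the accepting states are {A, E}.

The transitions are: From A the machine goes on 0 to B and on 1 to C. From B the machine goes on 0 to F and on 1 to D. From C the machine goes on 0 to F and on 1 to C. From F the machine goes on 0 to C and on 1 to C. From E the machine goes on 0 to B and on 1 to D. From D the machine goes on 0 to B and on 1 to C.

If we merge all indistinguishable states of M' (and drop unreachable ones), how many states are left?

States {E} cannot be reached from the start state, so discard them.
Start with accepting vs non-accepting: {A} | {B,C,D,F}.
Stable partition: {A} | {B,C,D,F} — 2 equivalence classes.

2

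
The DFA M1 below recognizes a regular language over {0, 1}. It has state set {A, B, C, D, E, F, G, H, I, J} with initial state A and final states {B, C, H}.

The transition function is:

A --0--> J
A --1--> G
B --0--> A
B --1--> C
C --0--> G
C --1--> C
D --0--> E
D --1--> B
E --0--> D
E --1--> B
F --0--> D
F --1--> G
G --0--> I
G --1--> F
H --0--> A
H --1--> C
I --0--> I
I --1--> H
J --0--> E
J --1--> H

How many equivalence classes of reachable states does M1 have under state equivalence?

3

All states are reachable from the start state.
Start with accepting vs non-accepting: {B,C,H} | {A,D,E,F,G,I,J}.
Split {A,D,E,F,G,I,J} by δ(·,1) → {D,E,I,J} and {A,F,G}.
Stable partition: {B,C,H} | {D,E,I,J} | {A,F,G} — 3 equivalence classes.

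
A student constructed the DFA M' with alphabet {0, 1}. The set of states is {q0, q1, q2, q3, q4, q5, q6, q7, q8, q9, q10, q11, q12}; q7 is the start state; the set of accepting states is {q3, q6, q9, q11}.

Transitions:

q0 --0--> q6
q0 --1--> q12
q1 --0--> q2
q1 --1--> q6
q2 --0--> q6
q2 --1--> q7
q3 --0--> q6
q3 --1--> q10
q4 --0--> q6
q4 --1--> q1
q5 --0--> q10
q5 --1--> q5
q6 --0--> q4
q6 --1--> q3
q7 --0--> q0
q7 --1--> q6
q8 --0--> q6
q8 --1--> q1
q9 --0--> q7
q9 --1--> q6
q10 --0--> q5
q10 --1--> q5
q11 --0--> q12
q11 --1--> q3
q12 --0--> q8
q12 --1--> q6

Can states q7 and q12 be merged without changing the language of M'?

Yes

States {q9,q11} cannot be reached from the start state, so discard them.
Initial partition by acceptance: {q3,q6} | {q0,q1,q2,q4,q5,q7,q8,q10,q12}.
Refine {q3,q6} on symbol 0: members go to different blocks, giving {q3} and {q6}.
On input 0, block {q0,q1,q2,q4,q5,q7,q8,q10,q12} splits into {q1,q5,q7,q10,q12} and {q0,q2,q4,q8}.
Split {q1,q5,q7,q10,q12} by δ(·,0) → {q1,q7,q12} and {q5,q10}.
No further refinement is possible. Final partition (5 blocks): {q3} | {q1,q7,q12} | {q6} | {q0,q2,q4,q8} | {q5,q10}.
q7 and q12 lie in the same block of the stable partition, so they are equivalent — no string distinguishes them.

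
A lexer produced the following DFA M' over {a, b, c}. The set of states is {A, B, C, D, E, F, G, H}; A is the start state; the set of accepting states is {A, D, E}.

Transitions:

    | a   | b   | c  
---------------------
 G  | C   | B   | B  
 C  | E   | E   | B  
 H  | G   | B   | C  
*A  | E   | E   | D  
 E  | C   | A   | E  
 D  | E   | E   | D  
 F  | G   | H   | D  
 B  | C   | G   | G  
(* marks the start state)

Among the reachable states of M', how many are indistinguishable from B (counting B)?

First remove the unreachable states {F,H}; 6 states remain.
Start with accepting vs non-accepting: {A,D,E} | {B,C,G}.
On input a, block {A,D,E} splits into {A,D} and {E}.
On input a, block {B,C,G} splits into {B,G} and {C}.
The partition is now stable with 4 blocks: {A,D} | {B,G} | {E} | {C}.
State B belongs to the block {B,G}, which has 2 states.

2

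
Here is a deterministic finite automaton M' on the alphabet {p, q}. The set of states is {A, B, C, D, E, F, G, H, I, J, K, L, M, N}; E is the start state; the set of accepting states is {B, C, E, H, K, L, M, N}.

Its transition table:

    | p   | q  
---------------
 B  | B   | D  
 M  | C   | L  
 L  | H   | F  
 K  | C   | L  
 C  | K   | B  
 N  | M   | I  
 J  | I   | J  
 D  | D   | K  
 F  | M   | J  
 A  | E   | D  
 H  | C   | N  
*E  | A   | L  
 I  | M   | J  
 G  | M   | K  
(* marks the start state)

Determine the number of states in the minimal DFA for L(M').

9

First remove the unreachable states {G}; 13 states remain.
P0 = {B,C,E,H,K,L,M,N} | {A,D,F,I,J}.
Split {B,C,E,H,K,L,M,N} by δ(·,p) → {B,C,H,K,L,M,N} and {E}.
Refine {B,C,H,K,L,M,N} on symbol q: members go to different blocks, giving {C,H,K,M} and {B,L,N}.
On input p, block {A,D,F,I,J} splits into {D,J} and {F,I} and {A}.
On input p, block {D,J} splits into {D} and {J}.
Split {B,L,N} by δ(·,p) → {L,N} and {B}.
Split {C,H,K,M} by δ(·,q) → {H,K,M} and {C}.
The partition is now stable with 9 blocks: {H,K,M} | {D} | {E} | {L,N} | {F,I} | {A} | {J} | {B} | {C}.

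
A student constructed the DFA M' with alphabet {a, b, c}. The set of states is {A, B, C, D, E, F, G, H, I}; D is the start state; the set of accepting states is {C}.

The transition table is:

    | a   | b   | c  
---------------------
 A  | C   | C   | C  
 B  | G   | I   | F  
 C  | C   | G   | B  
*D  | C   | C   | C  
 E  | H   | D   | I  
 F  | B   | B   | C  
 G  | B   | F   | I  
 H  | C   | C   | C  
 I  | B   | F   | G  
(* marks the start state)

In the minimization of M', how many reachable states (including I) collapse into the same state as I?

2

First remove the unreachable states {A,E,H}; 6 states remain.
P0 = {C} | {B,D,F,G,I}.
Refine {B,D,F,G,I} on symbol a: members go to different blocks, giving {B,F,G,I} and {D}.
Refine {B,F,G,I} on symbol c: members go to different blocks, giving {B,G,I} and {F}.
Refine {B,G,I} on symbol b: members go to different blocks, giving {G,I} and {B}.
No further refinement is possible. Final partition (5 blocks): {C} | {G,I} | {D} | {F} | {B}.
The equivalence class containing I is {G,I}, of size 2.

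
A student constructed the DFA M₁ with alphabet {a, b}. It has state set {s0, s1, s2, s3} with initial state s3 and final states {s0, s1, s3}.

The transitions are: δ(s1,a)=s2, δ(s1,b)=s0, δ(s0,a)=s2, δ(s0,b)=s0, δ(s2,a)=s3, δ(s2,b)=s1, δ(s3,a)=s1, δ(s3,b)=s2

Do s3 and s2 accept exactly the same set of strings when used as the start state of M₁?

No

Every state is reachable, so we keep all 4.
Start with accepting vs non-accepting: {s0,s1,s3} | {s2}.
On input a, block {s0,s1,s3} splits into {s0,s1} and {s3}.
No further refinement is possible. Final partition (3 blocks): {s0,s1} | {s2} | {s3}.
s3 and s2 end up in different blocks, so they are distinguishable. For instance, the string 'ε' is accepted from only s3.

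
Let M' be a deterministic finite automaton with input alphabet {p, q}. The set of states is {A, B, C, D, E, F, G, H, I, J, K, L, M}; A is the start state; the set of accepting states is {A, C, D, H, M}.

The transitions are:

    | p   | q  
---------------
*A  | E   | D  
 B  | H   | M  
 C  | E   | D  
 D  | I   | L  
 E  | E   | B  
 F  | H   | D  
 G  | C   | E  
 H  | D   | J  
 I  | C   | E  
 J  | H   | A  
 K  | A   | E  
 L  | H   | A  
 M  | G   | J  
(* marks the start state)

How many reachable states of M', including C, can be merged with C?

States {F,K} cannot be reached from the start state, so discard them.
P0 = {A,C,D,H,M} | {B,E,G,I,J,L}.
On input p, block {A,C,D,H,M} splits into {A,C,D,M} and {H}.
Split {A,C,D,M} by δ(·,q) → {A,C} and {D,M}.
Refine {B,E,G,I,J,L} on symbol p: members go to different blocks, giving {B,J,L} and {G,I} and {E}.
Split {B,J,L} by δ(·,q) → {J,L} and {B}.
No further refinement is possible. Final partition (7 blocks): {A,C} | {J,L} | {H} | {D,M} | {G,I} | {E} | {B}.
The equivalence class containing C is {A,C}, of size 2.

2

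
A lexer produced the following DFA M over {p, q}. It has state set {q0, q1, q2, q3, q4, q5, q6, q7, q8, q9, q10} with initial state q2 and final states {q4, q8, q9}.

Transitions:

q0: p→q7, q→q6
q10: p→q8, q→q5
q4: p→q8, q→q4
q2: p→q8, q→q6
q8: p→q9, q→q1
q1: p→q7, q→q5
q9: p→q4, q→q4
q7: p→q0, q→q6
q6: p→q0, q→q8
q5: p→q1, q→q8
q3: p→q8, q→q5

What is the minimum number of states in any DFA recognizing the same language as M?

First remove the unreachable states {q3,q10}; 9 states remain.
P0 = {q4,q8,q9} | {q0,q1,q2,q5,q6,q7}.
Split {q4,q8,q9} by δ(·,q) → {q4,q9} and {q8}.
Refine {q4,q9} on symbol p: members go to different blocks, giving {q4} and {q9}.
Refine {q0,q1,q2,q5,q6,q7} on symbol p: members go to different blocks, giving {q0,q1,q5,q6,q7} and {q2}.
Refine {q0,q1,q5,q6,q7} on symbol q: members go to different blocks, giving {q0,q1,q7} and {q5,q6}.
The partition is now stable with 6 blocks: {q4} | {q0,q1,q7} | {q8} | {q9} | {q2} | {q5,q6}.

6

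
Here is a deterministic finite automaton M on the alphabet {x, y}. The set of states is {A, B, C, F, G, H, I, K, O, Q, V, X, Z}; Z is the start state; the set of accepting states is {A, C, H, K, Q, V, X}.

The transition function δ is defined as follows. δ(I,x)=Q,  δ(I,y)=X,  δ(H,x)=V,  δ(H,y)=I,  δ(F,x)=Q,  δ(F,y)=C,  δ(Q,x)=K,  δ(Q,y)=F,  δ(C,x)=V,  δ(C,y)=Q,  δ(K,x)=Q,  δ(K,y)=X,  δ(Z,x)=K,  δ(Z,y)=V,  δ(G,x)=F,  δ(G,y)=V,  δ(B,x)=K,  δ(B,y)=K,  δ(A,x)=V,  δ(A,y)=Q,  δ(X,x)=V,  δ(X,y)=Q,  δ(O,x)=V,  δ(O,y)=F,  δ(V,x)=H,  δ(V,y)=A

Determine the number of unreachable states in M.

3

Starting at Z and following transitions, the reachable set is {A, C, F, H, I, K, Q, V, X, Z}. That leaves B, G, O unreachable — 3 in total.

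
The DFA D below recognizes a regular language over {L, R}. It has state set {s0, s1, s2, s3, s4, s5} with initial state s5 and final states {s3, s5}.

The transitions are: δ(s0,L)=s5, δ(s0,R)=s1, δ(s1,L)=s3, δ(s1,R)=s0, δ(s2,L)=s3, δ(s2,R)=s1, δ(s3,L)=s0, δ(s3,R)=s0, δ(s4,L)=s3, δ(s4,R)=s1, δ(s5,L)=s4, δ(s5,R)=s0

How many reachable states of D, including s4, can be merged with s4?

3

Reachable states from the start: {s0,s1,s3,s4,s5}. Unreachable: {s2} — drop them.
P0 = {s3,s5} | {s0,s1,s4}.
No further refinement is possible. Final partition (2 blocks): {s3,s5} | {s0,s1,s4}.
State s4 belongs to the block {s0,s1,s4}, which has 3 states.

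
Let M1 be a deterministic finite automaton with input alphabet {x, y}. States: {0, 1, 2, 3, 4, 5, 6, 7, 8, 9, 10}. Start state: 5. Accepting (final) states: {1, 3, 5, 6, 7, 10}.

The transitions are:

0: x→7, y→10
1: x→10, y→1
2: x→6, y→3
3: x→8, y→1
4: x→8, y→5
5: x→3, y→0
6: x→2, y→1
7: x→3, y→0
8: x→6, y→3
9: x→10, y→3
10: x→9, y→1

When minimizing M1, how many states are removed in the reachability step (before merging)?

1

BFS from 5 reaches {0, 1, 2, 3, 5, 6, 7, 8, 9, 10}; the 1 state(s) 4 are never visited.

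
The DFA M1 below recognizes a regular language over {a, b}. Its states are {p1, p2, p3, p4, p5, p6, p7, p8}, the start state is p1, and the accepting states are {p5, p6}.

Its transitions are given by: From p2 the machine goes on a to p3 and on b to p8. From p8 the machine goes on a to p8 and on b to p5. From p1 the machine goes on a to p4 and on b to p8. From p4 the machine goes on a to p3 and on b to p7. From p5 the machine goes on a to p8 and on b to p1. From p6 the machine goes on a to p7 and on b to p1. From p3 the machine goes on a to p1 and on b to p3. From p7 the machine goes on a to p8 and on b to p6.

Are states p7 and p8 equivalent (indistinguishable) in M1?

First remove the unreachable states {p2}; 7 states remain.
P0 = {p5,p6} | {p1,p3,p4,p7,p8}.
Refine {p1,p3,p4,p7,p8} on symbol b: members go to different blocks, giving {p1,p3,p4} and {p7,p8}.
Split {p1,p3,p4} by δ(·,b) → {p1,p4} and {p3}.
On input a, block {p1,p4} splits into {p1} and {p4}.
Stable partition: {p5,p6} | {p1} | {p7,p8} | {p3} | {p4} — 5 equivalence classes.
p7 and p8 lie in the same block of the stable partition, so they are equivalent — no string distinguishes them.

Yes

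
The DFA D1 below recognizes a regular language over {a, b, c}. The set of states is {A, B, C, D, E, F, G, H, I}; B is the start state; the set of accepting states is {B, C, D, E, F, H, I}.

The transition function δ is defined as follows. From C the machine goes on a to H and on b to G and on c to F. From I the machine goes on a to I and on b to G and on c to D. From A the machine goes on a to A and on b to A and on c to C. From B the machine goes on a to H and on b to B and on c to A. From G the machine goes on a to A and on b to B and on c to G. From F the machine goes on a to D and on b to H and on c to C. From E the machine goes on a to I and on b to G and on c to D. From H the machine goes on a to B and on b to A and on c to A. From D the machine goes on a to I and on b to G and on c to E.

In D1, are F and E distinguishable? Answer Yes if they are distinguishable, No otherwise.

Every state is reachable, so we keep all 9.
Start with accepting vs non-accepting: {B,C,D,E,F,H,I} | {A,G}.
Split {B,C,D,E,F,H,I} by δ(·,b) → {C,D,E,H,I} and {B,F}.
On input a, block {C,D,E,H,I} splits into {C,D,E,I} and {H}.
On input a, block {C,D,E,I} splits into {D,E,I} and {C}.
Refine {A,G} on symbol b: members go to different blocks, giving {A} and {G}.
Split {B,F} by δ(·,a) → {B} and {F}.
No further refinement is possible. Final partition (7 blocks): {D,E,I} | {A} | {B} | {H} | {C} | {G} | {F}.
F and E end up in different blocks, so they are distinguishable. For instance, the string 'b' is accepted from only F.

Yes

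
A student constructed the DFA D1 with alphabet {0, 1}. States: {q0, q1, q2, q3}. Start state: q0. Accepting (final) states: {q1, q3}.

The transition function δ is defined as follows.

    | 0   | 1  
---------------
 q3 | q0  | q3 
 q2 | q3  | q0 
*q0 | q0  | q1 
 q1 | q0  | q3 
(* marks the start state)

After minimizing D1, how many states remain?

Reachable states from the start: {q0,q1,q3}. Unreachable: {q2} — drop them.
Initial partition by acceptance: {q1,q3} | {q0}.
No further refinement is possible. Final partition (2 blocks): {q1,q3} | {q0}.

2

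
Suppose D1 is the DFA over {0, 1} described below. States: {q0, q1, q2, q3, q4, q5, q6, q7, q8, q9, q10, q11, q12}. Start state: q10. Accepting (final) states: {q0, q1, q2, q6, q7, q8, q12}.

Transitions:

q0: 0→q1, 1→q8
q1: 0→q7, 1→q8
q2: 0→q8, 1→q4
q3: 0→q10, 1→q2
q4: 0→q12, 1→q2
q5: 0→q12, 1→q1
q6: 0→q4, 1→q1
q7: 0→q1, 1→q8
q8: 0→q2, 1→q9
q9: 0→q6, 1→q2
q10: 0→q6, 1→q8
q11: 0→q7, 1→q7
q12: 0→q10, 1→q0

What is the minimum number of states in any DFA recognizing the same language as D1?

States {q3,q5,q11} cannot be reached from the start state, so discard them.
Initial partition by acceptance: {q0,q1,q2,q6,q7,q8,q12} | {q4,q9,q10}.
Refine {q0,q1,q2,q6,q7,q8,q12} on symbol 0: members go to different blocks, giving {q0,q1,q2,q7,q8} and {q6,q12}.
Refine {q0,q1,q2,q7,q8} on symbol 1: members go to different blocks, giving {q0,q1,q7} and {q2,q8}.
The partition is now stable with 4 blocks: {q0,q1,q7} | {q4,q9,q10} | {q6,q12} | {q2,q8}.

4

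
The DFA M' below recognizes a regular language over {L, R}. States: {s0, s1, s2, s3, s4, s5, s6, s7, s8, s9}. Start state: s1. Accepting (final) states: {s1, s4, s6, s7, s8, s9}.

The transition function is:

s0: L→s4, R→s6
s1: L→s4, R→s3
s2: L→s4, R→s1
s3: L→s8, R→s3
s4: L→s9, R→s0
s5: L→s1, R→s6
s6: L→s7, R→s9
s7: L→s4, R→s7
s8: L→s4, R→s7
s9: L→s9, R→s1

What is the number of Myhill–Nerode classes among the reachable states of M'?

7

States {s2,s5} cannot be reached from the start state, so discard them.
Initial partition by acceptance: {s1,s4,s6,s7,s8,s9} | {s0,s3}.
Refine {s1,s4,s6,s7,s8,s9} on symbol R: members go to different blocks, giving {s6,s7,s8,s9} and {s1,s4}.
Split {s6,s7,s8,s9} by δ(·,L) → {s6,s9} and {s7,s8}.
Refine {s6,s9} on symbol L: members go to different blocks, giving {s6} and {s9}.
Refine {s0,s3} on symbol L: members go to different blocks, giving {s0} and {s3}.
On input L, block {s1,s4} splits into {s1} and {s4}.
Stable partition: {s6} | {s0} | {s1} | {s7,s8} | {s9} | {s3} | {s4} — 7 equivalence classes.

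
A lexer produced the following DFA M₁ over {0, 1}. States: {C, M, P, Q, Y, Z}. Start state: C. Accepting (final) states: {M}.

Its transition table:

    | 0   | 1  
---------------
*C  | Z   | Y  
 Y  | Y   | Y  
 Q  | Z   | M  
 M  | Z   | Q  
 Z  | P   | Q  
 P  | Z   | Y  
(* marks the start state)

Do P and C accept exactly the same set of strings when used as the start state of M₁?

Every state is reachable, so we keep all 6.
Start with accepting vs non-accepting: {M} | {C,P,Q,Y,Z}.
On input 1, block {C,P,Q,Y,Z} splits into {C,P,Y,Z} and {Q}.
Split {C,P,Y,Z} by δ(·,1) → {C,P,Y} and {Z}.
Split {C,P,Y} by δ(·,0) → {C,P} and {Y}.
The partition is now stable with 5 blocks: {M} | {C,P} | {Q} | {Z} | {Y}.
P and C lie in the same block of the stable partition, so they are equivalent — no string distinguishes them.

Yes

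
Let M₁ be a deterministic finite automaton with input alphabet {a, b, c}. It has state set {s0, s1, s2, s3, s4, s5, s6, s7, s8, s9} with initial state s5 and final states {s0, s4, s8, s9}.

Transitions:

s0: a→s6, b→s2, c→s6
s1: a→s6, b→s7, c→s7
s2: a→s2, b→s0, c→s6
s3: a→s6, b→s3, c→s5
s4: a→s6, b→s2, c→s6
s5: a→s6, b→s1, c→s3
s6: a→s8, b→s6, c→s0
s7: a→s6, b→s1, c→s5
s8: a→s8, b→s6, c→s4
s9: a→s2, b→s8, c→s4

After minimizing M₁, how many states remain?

5

First remove the unreachable states {s9}; 9 states remain.
P0 = {s0,s4,s8} | {s1,s2,s3,s5,s6,s7}.
On input a, block {s0,s4,s8} splits into {s0,s4} and {s8}.
On input a, block {s1,s2,s3,s5,s6,s7} splits into {s1,s2,s3,s5,s7} and {s6}.
Refine {s1,s2,s3,s5,s7} on symbol a: members go to different blocks, giving {s1,s3,s5,s7} and {s2}.
The partition is now stable with 5 blocks: {s0,s4} | {s1,s3,s5,s7} | {s8} | {s6} | {s2}.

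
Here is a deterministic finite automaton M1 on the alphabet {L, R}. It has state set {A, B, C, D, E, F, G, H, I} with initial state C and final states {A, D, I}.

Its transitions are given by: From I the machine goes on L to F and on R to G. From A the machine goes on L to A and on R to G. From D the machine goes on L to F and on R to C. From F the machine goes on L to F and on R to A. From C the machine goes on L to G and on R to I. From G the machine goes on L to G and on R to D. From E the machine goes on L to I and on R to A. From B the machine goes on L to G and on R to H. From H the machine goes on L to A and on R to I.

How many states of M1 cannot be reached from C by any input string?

3

No path from C leads to B, E, H; the other 6 states are all reachable.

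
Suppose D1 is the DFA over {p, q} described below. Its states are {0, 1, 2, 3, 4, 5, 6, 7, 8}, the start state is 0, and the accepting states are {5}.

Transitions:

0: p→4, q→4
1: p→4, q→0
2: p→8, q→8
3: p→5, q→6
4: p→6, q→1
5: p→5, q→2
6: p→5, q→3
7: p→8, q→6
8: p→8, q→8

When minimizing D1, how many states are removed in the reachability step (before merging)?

1

No path from 0 leads to 7; the other 8 states are all reachable.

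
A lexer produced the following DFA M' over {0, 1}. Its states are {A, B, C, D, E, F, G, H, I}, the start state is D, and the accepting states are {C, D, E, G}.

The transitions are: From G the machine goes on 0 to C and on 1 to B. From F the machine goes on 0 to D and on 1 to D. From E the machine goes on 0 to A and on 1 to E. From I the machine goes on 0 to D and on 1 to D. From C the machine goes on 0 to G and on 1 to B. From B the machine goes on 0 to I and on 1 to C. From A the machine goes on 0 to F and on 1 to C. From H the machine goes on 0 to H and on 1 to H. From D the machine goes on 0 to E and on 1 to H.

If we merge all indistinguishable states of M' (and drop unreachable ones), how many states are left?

All states are reachable from the start state.
Initial partition by acceptance: {C,D,E,G} | {A,B,F,H,I}.
Refine {C,D,E,G} on symbol 0: members go to different blocks, giving {C,D,G} and {E}.
Refine {C,D,G} on symbol 0: members go to different blocks, giving {C,G} and {D}.
Refine {A,B,F,H,I} on symbol 0: members go to different blocks, giving {A,B,H} and {F,I}.
Refine {A,B,H} on symbol 0: members go to different blocks, giving {A,B} and {H}.
The partition is now stable with 6 blocks: {C,G} | {A,B} | {E} | {D} | {F,I} | {H}.

6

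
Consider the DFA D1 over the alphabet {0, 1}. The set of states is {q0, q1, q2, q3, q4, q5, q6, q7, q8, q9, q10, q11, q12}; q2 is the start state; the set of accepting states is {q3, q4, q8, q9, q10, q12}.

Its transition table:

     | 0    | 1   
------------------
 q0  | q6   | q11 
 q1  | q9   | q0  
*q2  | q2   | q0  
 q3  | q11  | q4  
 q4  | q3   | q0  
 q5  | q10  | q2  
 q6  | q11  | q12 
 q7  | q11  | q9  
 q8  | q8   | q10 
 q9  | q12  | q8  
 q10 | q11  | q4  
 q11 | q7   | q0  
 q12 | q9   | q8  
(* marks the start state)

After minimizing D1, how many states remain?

States {q1,q5} cannot be reached from the start state, so discard them.
Initial partition by acceptance: {q3,q4,q8,q9,q10,q12} | {q0,q2,q6,q7,q11}.
On input 0, block {q3,q4,q8,q9,q10,q12} splits into {q4,q8,q9,q12} and {q3,q10}.
On input 0, block {q4,q8,q9,q12} splits into {q8,q9,q12} and {q4}.
On input 1, block {q8,q9,q12} splits into {q9,q12} and {q8}.
Refine {q0,q2,q6,q7,q11} on symbol 1: members go to different blocks, giving {q0,q2,q11} and {q6,q7}.
Split {q0,q2,q11} by δ(·,0) → {q0,q11} and {q2}.
No further refinement is possible. Final partition (7 blocks): {q9,q12} | {q0,q11} | {q3,q10} | {q4} | {q8} | {q6,q7} | {q2}.

7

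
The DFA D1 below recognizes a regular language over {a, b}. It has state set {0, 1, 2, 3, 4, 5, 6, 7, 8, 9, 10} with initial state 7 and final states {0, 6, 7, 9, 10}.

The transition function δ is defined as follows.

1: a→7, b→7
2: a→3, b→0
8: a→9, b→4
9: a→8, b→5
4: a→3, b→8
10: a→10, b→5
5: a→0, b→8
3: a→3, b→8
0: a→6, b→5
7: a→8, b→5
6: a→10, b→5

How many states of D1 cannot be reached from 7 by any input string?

2

No path from 7 leads to 1, 2; the other 9 states are all reachable.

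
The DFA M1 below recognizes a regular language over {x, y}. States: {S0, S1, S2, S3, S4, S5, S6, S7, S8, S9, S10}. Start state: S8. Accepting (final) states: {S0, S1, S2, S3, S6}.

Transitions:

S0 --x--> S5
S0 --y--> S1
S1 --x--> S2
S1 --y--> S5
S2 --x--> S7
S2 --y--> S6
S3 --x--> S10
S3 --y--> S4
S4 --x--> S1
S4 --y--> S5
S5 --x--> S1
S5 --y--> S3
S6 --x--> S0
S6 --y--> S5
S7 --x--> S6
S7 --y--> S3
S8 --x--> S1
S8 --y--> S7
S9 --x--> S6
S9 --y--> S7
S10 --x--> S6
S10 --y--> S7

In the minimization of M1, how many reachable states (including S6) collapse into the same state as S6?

2

First remove the unreachable states {S9}; 10 states remain.
Initial partition by acceptance: {S0,S1,S2,S3,S6} | {S4,S5,S7,S8,S10}.
On input x, block {S0,S1,S2,S3,S6} splits into {S0,S2,S3} and {S1,S6}.
On input y, block {S0,S2,S3} splits into {S0,S2} and {S3}.
On input y, block {S4,S5,S7,S8,S10} splits into {S4,S8,S10} and {S5,S7}.
Stable partition: {S0,S2} | {S4,S8,S10} | {S1,S6} | {S3} | {S5,S7} — 5 equivalence classes.
State S6 belongs to the block {S1,S6}, which has 2 states.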